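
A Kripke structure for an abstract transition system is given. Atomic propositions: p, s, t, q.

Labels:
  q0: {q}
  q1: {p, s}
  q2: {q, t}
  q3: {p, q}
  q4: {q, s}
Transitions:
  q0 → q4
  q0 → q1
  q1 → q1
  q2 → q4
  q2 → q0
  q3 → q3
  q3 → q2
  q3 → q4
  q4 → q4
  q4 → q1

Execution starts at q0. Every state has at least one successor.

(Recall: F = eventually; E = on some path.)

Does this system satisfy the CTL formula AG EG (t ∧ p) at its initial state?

States satisfying EG (t ∧ p): ∅.
States satisfying AG EG (t ∧ p): ∅.
q0 is reachable from q0 and violates EG (t ∧ p), so AG fails at q0.
q0 ∉ Sat(AG EG (t ∧ p)).

Violated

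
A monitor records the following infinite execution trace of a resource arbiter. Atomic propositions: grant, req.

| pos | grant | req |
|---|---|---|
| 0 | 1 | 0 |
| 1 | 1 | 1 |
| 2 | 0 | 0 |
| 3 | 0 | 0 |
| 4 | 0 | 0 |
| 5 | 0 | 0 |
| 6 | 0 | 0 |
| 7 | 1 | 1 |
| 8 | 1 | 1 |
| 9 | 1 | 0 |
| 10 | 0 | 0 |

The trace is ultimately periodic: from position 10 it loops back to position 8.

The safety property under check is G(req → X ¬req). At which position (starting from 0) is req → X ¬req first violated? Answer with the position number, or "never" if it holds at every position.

7

Check req → X ¬req at each position in order: 0 ✓, 1 ✓, 2 ✓, 3 ✓, 4 ✓, 5 ✓, 6 ✓.
At position 7 the labels are {grant, req} and the next position 8 has {grant, req}, so req → X ¬req is false there. This is the first violation.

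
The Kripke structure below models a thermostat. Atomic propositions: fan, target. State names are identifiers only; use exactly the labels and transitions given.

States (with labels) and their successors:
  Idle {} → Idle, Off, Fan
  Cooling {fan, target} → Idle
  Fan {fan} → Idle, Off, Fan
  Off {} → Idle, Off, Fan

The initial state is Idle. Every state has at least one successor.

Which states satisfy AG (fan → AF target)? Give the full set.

States satisfying fan → AF target: {Idle, Cooling, Off}.
States satisfying AG (fan → AF target): ∅.

none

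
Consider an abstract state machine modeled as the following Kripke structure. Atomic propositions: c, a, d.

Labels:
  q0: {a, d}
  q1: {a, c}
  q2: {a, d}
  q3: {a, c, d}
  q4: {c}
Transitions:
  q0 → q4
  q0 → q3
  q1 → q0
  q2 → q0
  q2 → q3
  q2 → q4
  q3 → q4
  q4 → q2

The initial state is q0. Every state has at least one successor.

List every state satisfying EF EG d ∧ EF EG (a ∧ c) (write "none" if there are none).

States satisfying EG d: ∅.
States satisfying EF EG d: ∅.
States satisfying EG (a ∧ c): ∅.
States satisfying EF EG (a ∧ c): ∅.
States satisfying EF EG d ∧ EF EG (a ∧ c): ∅.

none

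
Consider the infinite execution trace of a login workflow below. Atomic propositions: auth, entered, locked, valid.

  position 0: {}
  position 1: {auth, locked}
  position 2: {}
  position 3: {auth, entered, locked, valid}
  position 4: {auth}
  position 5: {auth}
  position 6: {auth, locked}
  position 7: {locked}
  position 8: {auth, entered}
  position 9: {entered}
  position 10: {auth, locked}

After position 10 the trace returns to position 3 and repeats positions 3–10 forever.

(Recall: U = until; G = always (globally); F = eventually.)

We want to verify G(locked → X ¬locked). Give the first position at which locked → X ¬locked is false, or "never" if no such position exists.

Check locked → X ¬locked at each position in order: 0 ✓, 1 ✓, 2 ✓, 3 ✓, 4 ✓, 5 ✓.
At position 6 the labels are {auth, locked} and the next position 7 has {locked}, so locked → X ¬locked is false there. This is the first violation.

6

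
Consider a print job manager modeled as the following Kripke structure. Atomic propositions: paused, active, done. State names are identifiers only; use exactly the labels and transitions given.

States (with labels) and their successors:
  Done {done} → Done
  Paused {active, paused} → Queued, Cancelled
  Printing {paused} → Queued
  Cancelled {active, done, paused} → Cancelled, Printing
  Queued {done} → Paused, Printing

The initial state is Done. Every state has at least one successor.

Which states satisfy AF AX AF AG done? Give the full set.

States satisfying AX AF AG done: {Done}.
States satisfying AF AX AF AG done: {Done}.

{Done}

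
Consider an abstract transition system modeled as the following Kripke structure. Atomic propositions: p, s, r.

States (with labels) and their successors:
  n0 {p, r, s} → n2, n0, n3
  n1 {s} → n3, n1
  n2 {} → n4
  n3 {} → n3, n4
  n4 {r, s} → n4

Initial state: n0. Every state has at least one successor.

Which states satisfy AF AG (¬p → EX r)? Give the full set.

States satisfying AG (¬p → EX r): {n0, n2, n3, n4}.
States satisfying AF AG (¬p → EX r): {n0, n2, n3, n4}.

{n0, n2, n3, n4}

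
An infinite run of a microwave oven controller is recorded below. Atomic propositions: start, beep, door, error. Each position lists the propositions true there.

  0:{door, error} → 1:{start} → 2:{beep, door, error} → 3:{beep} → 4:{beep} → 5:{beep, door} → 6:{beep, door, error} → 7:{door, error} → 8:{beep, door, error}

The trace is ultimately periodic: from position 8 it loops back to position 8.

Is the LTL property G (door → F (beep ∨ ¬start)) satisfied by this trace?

Satisfied

door → F (beep ∨ ¬start) holds at every position 0..8, and those are all positions ever visited, so G (door → F (beep ∨ ¬start)) holds.
Positions where door holds: 0, 2, 5, 6, 7, 8.
Check F (beep ∨ ¬start) at each: 0→ok, 2→ok, 5→ok, 6→ok, 7→ok, 8→ok.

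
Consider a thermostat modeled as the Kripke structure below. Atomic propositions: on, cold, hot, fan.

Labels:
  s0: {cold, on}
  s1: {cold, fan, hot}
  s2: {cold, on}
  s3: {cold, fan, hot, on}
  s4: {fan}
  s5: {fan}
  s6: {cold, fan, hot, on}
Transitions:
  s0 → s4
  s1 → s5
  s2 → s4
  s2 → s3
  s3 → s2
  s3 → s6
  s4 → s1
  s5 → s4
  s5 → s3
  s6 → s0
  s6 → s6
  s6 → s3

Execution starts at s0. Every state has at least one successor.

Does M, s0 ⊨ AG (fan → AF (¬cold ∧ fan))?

No

States satisfying fan → AF (¬cold ∧ fan): {s0, s1, s2, s4, s5}.
States satisfying AG (fan → AF (¬cold ∧ fan)): ∅.
s3 is reachable from s0 and violates fan → AF (¬cold ∧ fan), so AG fails at s0.
s0 ∉ Sat(AG (fan → AF (¬cold ∧ fan))).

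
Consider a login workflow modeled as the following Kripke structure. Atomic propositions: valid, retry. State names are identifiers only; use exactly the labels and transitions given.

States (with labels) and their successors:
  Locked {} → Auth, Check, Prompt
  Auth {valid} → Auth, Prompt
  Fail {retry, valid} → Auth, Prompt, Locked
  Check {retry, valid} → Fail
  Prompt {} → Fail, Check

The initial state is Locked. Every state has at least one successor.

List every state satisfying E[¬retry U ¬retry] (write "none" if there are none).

{Locked, Auth, Prompt}

States satisfying ¬retry: {Locked, Auth, Prompt}.
States satisfying E[¬retry U ¬retry]: {Locked, Auth, Prompt}.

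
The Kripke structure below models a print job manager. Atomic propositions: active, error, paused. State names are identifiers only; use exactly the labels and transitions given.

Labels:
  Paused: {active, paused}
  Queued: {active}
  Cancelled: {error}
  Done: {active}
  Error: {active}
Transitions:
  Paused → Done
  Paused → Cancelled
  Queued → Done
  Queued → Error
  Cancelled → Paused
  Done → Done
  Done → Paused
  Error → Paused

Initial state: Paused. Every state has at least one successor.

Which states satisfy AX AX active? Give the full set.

States satisfying AX active: {Queued, Cancelled, Done, Error}.
States satisfying AX AX active: {Paused, Queued}.

{Paused, Queued}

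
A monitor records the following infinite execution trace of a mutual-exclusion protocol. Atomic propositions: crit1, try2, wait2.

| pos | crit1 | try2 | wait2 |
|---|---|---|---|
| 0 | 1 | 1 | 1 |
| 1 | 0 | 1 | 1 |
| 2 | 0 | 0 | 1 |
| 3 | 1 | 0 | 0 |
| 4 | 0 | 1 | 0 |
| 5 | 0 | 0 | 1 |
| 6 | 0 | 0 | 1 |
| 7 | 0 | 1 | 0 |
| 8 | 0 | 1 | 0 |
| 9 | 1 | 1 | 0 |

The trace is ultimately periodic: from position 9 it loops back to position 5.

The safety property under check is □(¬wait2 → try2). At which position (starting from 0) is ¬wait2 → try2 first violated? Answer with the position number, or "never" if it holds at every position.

Check ¬wait2 → try2 at each position in order: 0 ✓, 1 ✓, 2 ✓.
At position 3 the labels are {crit1}, so ¬wait2 → try2 is false there. This is the first violation.

3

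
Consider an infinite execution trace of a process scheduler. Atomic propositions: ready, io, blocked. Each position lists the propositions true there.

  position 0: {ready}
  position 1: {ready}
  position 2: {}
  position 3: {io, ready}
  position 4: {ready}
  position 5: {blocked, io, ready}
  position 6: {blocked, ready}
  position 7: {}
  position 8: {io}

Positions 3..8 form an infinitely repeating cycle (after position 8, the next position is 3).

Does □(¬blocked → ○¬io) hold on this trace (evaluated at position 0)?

¬blocked → ○¬io must hold at every position from 0 onward. It fails at position 2, so □(¬blocked → ○¬io) is false.
Positions where ¬blocked holds: 0, 1, 2, 3, 4, 7, 8.
Check ○¬io at each: 0→ok, 1→ok, 2→fails, 3→ok, 4→fails, 7→fails, 8→fails.

No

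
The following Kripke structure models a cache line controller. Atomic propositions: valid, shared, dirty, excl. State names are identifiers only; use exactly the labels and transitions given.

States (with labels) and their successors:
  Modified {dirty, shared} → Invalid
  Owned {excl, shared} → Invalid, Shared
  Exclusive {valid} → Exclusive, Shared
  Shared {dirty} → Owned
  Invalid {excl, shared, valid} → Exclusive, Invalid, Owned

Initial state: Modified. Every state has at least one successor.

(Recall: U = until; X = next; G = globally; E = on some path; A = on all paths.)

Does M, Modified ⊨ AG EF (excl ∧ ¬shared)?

Does not hold

States satisfying EF (excl ∧ ¬shared): ∅.
States satisfying AG EF (excl ∧ ¬shared): ∅.
Exclusive is reachable from Modified and violates EF (excl ∧ ¬shared), so AG fails at Modified.
Modified ∉ Sat(AG EF (excl ∧ ¬shared)).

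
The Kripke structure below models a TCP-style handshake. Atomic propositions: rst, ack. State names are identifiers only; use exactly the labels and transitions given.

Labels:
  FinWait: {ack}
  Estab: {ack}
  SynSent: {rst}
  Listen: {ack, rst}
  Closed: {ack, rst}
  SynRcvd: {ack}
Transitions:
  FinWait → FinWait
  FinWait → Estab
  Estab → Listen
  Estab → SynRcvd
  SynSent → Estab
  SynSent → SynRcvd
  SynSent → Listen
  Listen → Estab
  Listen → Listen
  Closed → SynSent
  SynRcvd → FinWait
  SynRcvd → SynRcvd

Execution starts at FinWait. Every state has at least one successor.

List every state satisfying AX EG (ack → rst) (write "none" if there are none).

{Closed}

States satisfying EG (ack → rst): {SynSent, Listen, Closed}.
States satisfying AX EG (ack → rst): {Closed}.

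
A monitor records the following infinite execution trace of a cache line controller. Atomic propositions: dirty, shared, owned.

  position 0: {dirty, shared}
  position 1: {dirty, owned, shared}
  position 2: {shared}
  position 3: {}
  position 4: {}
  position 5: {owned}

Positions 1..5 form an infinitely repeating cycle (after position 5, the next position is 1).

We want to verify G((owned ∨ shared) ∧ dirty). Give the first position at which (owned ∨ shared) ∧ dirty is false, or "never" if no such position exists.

Check (owned ∨ shared) ∧ dirty at each position in order: 0 ✓, 1 ✓.
At position 2 the labels are {shared}, so (owned ∨ shared) ∧ dirty is false there. This is the first violation.

2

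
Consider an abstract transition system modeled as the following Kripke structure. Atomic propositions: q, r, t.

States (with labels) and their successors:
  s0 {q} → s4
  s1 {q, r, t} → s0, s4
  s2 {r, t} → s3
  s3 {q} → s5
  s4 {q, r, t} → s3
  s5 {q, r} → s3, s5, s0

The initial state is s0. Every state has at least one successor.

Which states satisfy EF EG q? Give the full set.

States satisfying EG q: {s0, s1, s3, s4, s5}.
States satisfying EF EG q: {s0, s1, s2, s3, s4, s5}.

{s0, s1, s2, s3, s4, s5}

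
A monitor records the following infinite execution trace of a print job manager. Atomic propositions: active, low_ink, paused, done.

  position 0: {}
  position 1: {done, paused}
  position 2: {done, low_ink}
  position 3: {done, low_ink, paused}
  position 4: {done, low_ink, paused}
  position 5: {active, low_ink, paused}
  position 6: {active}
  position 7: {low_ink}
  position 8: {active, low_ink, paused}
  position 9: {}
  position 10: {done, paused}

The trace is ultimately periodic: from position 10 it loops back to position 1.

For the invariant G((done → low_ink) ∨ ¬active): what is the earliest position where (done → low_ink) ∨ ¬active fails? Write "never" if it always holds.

never

(done → low_ink) ∨ ¬active holds at every position 0..10, and those are all the positions the trace ever visits, so the invariant G((done → low_ink) ∨ ¬active) is never violated.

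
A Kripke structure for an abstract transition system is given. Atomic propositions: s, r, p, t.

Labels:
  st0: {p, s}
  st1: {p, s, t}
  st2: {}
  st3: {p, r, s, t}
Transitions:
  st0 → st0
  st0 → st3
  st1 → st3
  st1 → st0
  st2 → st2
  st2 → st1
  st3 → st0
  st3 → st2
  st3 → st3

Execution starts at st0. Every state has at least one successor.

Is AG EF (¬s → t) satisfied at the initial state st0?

States satisfying EF (¬s → t): {st0, st1, st2, st3}.
States satisfying AG EF (¬s → t): {st0, st1, st2, st3}.
Every state reachable from st0 satisfies EF (¬s → t).
st0 ∈ Sat(AG EF (¬s → t)).

Satisfied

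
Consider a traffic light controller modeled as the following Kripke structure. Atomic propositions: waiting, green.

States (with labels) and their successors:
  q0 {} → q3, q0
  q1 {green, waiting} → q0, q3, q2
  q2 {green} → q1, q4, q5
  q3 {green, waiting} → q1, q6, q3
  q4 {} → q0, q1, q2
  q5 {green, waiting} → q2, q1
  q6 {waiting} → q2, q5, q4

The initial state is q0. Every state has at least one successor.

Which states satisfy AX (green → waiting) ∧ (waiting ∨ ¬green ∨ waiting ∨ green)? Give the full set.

States satisfying green → waiting: {q0, q1, q3, q4, q5, q6}.
States satisfying AX (green → waiting): {q0, q2, q3}.
States satisfying ¬green: {q0, q4, q6}.
States satisfying waiting ∨ ¬green: {q0, q1, q3, q4, q5, q6}.
States satisfying waiting ∨ green: {q1, q2, q3, q5, q6}.
States satisfying waiting ∨ ¬green ∨ waiting ∨ green: {q0, q1, q2, q3, q4, q5, q6}.
States satisfying AX (green → waiting) ∧ (waiting ∨ ¬green ∨ waiting ∨ green): {q0, q2, q3}.

{q0, q2, q3}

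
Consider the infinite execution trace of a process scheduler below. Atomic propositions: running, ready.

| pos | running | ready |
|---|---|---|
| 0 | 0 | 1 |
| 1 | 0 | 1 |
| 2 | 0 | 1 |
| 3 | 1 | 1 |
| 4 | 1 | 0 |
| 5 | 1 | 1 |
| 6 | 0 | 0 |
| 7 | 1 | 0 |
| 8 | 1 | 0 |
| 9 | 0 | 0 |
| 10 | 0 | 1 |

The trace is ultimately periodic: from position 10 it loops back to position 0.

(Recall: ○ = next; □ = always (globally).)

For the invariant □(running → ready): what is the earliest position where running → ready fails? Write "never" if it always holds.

Check running → ready at each position in order: 0 ✓, 1 ✓, 2 ✓, 3 ✓.
At position 4 the labels are {running}, so running → ready is false there. This is the first violation.

4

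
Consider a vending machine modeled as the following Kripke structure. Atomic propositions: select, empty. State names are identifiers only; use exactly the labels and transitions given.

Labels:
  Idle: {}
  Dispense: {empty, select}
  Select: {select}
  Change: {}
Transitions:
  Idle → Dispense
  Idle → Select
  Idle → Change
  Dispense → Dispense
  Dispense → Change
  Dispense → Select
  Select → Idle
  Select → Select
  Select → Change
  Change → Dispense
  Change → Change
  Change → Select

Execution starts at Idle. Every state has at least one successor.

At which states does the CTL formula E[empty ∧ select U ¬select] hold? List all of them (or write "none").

{Idle, Dispense, Change}

States satisfying empty ∧ select: {Dispense}.
States satisfying ¬select: {Idle, Change}.
States satisfying E[empty ∧ select U ¬select]: {Idle, Dispense, Change}.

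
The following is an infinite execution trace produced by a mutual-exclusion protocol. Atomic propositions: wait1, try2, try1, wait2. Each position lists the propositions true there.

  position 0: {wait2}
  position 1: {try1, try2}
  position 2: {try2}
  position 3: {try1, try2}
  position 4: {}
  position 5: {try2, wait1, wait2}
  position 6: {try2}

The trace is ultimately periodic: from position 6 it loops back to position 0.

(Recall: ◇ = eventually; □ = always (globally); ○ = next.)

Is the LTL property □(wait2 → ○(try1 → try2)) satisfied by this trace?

wait2 → ○(try1 → try2) holds at every position 0..6, and those are all positions ever visited, so □(wait2 → ○(try1 → try2)) holds.
Positions where wait2 holds: 0, 5.
Check ○(try1 → try2) at each: 0→ok, 5→ok.

Holds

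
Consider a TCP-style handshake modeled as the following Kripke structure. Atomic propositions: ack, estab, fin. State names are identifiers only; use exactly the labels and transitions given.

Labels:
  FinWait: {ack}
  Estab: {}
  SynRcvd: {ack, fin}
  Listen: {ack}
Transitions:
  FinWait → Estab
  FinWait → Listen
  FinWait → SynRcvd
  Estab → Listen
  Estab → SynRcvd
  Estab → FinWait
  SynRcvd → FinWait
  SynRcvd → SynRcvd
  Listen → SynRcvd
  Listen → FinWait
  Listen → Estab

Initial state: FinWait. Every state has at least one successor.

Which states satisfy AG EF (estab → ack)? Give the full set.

{FinWait, Estab, SynRcvd, Listen}

States satisfying EF (estab → ack): {FinWait, Estab, SynRcvd, Listen}.
States satisfying AG EF (estab → ack): {FinWait, Estab, SynRcvd, Listen}.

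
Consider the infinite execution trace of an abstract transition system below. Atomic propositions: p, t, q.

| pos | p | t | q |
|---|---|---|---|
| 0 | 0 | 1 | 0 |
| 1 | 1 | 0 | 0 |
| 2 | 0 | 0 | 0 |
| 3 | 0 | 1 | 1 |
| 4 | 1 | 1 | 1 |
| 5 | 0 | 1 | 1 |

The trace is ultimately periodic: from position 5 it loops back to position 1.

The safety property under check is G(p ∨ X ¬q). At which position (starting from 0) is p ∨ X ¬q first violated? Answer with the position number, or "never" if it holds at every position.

2

Check p ∨ X ¬q at each position in order: 0 ✓, 1 ✓.
At position 2 the labels are {} and the next position 3 has {q, t}, so p ∨ X ¬q is false there. This is the first violation.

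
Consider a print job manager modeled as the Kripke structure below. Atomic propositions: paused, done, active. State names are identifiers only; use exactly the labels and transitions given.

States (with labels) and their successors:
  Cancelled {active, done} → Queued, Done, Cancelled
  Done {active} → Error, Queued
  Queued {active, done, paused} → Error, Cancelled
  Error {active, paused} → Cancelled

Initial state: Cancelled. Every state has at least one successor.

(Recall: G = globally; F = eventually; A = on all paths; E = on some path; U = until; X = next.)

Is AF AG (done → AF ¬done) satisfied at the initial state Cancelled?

States satisfying AG (done → AF ¬done): ∅.
States satisfying AF AG (done → AF ¬done): ∅.
There is a path from Cancelled along which AG (done → AF ¬done) never holds.
Cancelled ∉ Sat(AF AG (done → AF ¬done)).

Violated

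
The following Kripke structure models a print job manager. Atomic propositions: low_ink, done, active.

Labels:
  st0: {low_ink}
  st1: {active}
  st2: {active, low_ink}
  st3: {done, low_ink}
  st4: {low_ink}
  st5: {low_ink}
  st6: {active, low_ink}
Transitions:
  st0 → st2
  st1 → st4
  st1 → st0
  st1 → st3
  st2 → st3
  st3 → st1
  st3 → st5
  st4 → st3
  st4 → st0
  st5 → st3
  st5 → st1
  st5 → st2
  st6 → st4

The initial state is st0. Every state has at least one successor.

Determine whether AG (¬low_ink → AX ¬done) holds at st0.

States satisfying ¬low_ink → AX ¬done: {st0, st2, st3, st4, st5, st6}.
States satisfying AG (¬low_ink → AX ¬done): ∅.
st1 is reachable from st0 and violates ¬low_ink → AX ¬done, so AG fails at st0.
st0 ∉ Sat(AG (¬low_ink → AX ¬done)).

Violated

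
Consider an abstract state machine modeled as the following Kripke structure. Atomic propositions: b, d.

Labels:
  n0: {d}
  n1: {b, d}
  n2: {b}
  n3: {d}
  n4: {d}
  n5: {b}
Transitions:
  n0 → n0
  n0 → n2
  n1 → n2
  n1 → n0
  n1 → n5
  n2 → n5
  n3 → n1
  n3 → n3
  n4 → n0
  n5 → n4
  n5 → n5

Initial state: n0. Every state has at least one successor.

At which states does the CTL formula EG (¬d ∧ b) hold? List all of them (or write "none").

{n2, n5}

States satisfying ¬d ∧ b: {n2, n5}.
States satisfying EG (¬d ∧ b): {n2, n5}.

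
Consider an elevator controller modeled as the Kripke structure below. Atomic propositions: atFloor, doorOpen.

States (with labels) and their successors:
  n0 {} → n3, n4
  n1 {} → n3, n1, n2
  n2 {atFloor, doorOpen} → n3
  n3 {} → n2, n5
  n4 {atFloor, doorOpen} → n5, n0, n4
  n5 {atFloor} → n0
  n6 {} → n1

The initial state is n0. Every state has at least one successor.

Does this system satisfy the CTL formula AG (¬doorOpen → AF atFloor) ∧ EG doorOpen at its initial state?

Does not hold

States satisfying ¬doorOpen → AF atFloor: {n0, n2, n3, n4, n5}.
States satisfying AG (¬doorOpen → AF atFloor): {n0, n2, n3, n4, n5}.
States satisfying doorOpen: {n2, n4}.
States satisfying EG doorOpen: {n4}.
States satisfying AG (¬doorOpen → AF atFloor) ∧ EG doorOpen: {n4}.
n0 ∉ Sat(AG (¬doorOpen → AF atFloor) ∧ EG doorOpen).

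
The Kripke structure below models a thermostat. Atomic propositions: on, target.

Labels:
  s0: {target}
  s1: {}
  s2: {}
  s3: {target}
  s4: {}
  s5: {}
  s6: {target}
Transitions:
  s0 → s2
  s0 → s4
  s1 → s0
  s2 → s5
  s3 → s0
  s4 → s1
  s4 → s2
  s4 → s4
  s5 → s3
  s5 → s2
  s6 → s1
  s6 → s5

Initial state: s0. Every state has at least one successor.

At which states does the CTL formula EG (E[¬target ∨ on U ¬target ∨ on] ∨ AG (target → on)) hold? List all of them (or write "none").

{s2, s4, s5}

States satisfying E[¬target ∨ on U ¬target ∨ on] ∨ AG (target → on): {s1, s2, s4, s5}.
States satisfying EG (E[¬target ∨ on U ¬target ∨ on] ∨ AG (target → on)): {s2, s4, s5}.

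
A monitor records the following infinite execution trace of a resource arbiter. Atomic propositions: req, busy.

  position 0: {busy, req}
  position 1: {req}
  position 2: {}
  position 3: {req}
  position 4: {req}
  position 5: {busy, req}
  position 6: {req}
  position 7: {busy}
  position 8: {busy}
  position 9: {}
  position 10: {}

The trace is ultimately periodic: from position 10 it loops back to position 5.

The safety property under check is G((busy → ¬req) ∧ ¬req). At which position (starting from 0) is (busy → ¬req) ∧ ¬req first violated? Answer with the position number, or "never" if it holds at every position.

At position 0 the labels are {busy, req}, so (busy → ¬req) ∧ ¬req is false there. This is the first violation.

0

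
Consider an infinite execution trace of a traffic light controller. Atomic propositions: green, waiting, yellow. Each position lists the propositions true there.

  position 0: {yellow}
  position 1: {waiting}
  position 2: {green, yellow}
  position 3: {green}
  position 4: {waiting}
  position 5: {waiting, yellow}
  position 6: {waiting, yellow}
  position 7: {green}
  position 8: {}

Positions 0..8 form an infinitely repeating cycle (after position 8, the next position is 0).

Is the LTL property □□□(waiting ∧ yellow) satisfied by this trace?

□□(waiting ∧ yellow) must hold at every position from 0 onward. It fails at position 0, so □□□(waiting ∧ yellow) is false.

Violated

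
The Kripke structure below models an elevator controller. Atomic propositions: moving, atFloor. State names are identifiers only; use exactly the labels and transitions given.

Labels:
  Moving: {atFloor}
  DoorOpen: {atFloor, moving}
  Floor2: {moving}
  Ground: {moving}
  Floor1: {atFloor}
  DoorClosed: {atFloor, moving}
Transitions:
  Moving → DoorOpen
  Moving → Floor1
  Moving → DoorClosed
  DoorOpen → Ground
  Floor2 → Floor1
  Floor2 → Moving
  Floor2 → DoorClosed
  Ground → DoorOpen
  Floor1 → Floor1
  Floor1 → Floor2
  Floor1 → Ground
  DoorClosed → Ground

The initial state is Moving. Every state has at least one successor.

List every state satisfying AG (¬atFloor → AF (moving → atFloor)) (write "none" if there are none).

{Moving, DoorOpen, Floor2, Ground, Floor1, DoorClosed}

States satisfying ¬atFloor → AF (moving → atFloor): {Moving, DoorOpen, Floor2, Ground, Floor1, DoorClosed}.
States satisfying AG (¬atFloor → AF (moving → atFloor)): {Moving, DoorOpen, Floor2, Ground, Floor1, DoorClosed}.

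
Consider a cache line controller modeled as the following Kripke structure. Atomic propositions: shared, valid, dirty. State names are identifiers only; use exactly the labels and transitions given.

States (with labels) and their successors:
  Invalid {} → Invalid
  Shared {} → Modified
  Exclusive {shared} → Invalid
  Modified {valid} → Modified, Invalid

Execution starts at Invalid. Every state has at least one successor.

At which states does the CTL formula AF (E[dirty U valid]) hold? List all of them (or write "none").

{Shared, Modified}

States satisfying E[dirty U valid]: {Modified}.
States satisfying AF (E[dirty U valid]): {Shared, Modified}.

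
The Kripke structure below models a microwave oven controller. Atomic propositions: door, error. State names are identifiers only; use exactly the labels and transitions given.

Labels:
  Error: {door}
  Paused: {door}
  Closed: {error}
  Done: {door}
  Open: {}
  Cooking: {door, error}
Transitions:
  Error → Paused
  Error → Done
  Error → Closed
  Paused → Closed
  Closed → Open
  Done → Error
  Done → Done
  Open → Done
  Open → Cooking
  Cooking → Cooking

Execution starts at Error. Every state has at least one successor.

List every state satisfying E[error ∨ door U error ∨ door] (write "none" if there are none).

{Error, Paused, Closed, Done, Cooking}

States satisfying error ∨ door: {Error, Paused, Closed, Done, Cooking}.
States satisfying E[error ∨ door U error ∨ door]: {Error, Paused, Closed, Done, Cooking}.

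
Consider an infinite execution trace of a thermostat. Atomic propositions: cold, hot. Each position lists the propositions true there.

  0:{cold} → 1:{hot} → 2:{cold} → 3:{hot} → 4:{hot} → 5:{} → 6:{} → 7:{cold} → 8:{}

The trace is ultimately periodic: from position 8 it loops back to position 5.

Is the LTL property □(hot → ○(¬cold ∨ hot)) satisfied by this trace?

hot → ○(¬cold ∨ hot) must hold at every position from 0 onward. It fails at position 1, so □(hot → ○(¬cold ∨ hot)) is false.
Positions where hot holds: 1, 3, 4.
Check ○(¬cold ∨ hot) at each: 1→fails, 3→ok, 4→ok.

Violated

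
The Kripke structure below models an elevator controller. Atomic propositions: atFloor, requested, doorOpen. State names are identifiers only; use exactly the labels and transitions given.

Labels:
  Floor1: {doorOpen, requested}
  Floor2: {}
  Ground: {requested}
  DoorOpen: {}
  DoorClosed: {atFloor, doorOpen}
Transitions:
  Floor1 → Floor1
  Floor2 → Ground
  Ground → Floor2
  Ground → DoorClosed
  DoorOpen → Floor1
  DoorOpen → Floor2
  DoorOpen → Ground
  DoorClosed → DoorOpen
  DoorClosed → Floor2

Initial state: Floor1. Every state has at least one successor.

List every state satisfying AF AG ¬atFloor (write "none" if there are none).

{Floor1}

States satisfying AG ¬atFloor: {Floor1}.
States satisfying AF AG ¬atFloor: {Floor1}.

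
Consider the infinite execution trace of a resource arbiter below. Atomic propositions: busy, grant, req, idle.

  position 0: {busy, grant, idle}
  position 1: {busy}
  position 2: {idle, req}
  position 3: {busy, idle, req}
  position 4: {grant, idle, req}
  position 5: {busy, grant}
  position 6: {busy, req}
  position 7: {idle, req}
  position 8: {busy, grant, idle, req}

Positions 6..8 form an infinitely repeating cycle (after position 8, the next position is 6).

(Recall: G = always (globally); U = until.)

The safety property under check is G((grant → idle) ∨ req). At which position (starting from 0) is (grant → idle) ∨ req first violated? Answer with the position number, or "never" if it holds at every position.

Check (grant → idle) ∨ req at each position in order: 0 ✓, 1 ✓, 2 ✓, 3 ✓, 4 ✓.
At position 5 the labels are {busy, grant}, so (grant → idle) ∨ req is false there. This is the first violation.

5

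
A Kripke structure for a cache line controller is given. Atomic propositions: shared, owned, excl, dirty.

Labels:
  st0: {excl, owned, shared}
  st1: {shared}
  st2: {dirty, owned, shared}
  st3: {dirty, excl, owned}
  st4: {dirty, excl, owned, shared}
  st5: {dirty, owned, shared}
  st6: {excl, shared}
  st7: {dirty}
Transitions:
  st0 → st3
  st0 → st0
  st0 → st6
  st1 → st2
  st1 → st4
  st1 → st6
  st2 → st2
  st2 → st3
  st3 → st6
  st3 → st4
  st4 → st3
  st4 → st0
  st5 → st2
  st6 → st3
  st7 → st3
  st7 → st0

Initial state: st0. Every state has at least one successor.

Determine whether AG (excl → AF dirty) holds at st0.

Violated

States satisfying excl → AF dirty: {st1, st2, st3, st4, st5, st6, st7}.
States satisfying AG (excl → AF dirty): ∅.
st0 is reachable from st0 and violates excl → AF dirty, so AG fails at st0.
st0 ∉ Sat(AG (excl → AF dirty)).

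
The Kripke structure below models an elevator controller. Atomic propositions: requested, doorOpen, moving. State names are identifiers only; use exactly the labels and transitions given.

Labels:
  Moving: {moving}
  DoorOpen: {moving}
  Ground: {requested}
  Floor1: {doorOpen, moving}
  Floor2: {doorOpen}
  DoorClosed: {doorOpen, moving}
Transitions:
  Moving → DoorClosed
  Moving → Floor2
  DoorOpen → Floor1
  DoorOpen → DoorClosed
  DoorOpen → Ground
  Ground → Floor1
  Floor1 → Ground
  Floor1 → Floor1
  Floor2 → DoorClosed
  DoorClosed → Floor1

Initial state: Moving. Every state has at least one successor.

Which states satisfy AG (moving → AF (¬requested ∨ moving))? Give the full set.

States satisfying moving → AF (¬requested ∨ moving): {Moving, DoorOpen, Ground, Floor1, Floor2, DoorClosed}.
States satisfying AG (moving → AF (¬requested ∨ moving)): {Moving, DoorOpen, Ground, Floor1, Floor2, DoorClosed}.

{Moving, DoorOpen, Ground, Floor1, Floor2, DoorClosed}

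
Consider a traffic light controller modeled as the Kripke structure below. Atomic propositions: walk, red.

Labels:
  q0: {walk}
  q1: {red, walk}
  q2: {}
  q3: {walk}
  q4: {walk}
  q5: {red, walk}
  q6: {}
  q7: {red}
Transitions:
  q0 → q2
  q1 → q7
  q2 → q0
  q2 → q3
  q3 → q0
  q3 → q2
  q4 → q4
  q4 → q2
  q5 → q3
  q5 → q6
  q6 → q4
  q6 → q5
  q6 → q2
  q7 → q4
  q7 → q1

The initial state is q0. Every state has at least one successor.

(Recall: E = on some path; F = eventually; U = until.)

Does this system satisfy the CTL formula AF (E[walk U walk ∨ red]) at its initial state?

Satisfied

States satisfying E[walk U walk ∨ red]: {q0, q1, q3, q4, q5, q7}.
States satisfying AF (E[walk U walk ∨ red]): {q0, q1, q2, q3, q4, q5, q6, q7}.
q0 ∈ Sat(AF (E[walk U walk ∨ red])).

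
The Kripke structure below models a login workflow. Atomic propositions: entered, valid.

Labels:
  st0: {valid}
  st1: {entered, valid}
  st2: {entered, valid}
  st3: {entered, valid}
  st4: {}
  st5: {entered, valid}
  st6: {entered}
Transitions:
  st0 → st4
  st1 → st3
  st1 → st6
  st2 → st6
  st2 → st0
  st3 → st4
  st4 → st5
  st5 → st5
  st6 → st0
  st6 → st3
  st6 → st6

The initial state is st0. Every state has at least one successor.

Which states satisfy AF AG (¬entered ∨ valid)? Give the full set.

{st0, st3, st4, st5}

States satisfying AG (¬entered ∨ valid): {st0, st3, st4, st5}.
States satisfying AF AG (¬entered ∨ valid): {st0, st3, st4, st5}.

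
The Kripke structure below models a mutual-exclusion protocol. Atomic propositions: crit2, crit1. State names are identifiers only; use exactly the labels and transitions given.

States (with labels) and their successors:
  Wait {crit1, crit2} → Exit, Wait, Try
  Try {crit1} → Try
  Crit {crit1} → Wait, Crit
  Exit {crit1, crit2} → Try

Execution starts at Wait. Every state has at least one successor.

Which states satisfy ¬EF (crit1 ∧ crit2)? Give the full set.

{Try}

States satisfying crit1 ∧ crit2: {Wait, Exit}.
States satisfying EF (crit1 ∧ crit2): {Wait, Crit, Exit}.
States satisfying ¬EF (crit1 ∧ crit2): {Try}.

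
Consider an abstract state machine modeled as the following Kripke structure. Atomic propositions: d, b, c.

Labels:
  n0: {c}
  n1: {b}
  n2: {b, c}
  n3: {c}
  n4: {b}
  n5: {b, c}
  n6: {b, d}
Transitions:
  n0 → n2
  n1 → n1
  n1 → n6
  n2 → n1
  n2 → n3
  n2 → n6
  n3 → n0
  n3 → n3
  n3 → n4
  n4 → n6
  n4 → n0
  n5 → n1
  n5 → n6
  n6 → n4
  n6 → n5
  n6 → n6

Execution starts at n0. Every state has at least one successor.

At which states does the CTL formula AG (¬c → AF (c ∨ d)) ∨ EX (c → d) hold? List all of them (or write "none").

{n1, n2, n3, n4, n5, n6}

States satisfying ¬c → AF (c ∨ d): {n0, n2, n3, n4, n5, n6}.
States satisfying AG (¬c → AF (c ∨ d)): ∅.
States satisfying c → d: {n1, n4, n6}.
States satisfying EX (c → d): {n1, n2, n3, n4, n5, n6}.
States satisfying AG (¬c → AF (c ∨ d)) ∨ EX (c → d): {n1, n2, n3, n4, n5, n6}.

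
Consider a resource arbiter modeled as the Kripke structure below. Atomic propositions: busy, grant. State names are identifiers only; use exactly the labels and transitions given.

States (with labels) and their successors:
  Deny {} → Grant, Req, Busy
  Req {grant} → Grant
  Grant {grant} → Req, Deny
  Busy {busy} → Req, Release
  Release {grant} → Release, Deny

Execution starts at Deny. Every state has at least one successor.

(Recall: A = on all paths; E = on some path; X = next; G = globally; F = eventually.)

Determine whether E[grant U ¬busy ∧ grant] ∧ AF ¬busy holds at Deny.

States satisfying grant: {Req, Grant, Release}.
States satisfying ¬busy ∧ grant: {Req, Grant, Release}.
States satisfying E[grant U ¬busy ∧ grant]: {Req, Grant, Release}.
States satisfying ¬busy: {Deny, Req, Grant, Release}.
States satisfying AF ¬busy: {Deny, Req, Grant, Busy, Release}.
States satisfying E[grant U ¬busy ∧ grant] ∧ AF ¬busy: {Req, Grant, Release}.
Deny ∉ Sat(E[grant U ¬busy ∧ grant] ∧ AF ¬busy).

No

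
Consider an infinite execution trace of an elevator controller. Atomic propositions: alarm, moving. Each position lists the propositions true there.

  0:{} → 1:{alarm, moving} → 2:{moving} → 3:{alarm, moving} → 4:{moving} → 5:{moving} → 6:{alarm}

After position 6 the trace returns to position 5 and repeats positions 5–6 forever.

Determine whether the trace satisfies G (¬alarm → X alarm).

No

¬alarm → X alarm must hold at every position from 0 onward. It fails at position 4, so G (¬alarm → X alarm) is false.
Positions where ¬alarm holds: 0, 2, 4, 5.
Check X alarm at each: 0→ok, 2→ok, 4→fails, 5→ok.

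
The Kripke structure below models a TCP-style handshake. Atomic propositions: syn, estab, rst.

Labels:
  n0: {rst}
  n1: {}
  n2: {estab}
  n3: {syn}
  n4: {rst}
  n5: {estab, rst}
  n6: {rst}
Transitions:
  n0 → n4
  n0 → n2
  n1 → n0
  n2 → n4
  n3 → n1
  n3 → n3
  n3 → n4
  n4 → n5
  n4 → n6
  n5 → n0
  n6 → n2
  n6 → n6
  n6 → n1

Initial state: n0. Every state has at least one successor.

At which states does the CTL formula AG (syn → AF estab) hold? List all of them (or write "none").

States satisfying syn → AF estab: {n0, n1, n2, n4, n5, n6}.
States satisfying AG (syn → AF estab): {n0, n1, n2, n4, n5, n6}.

{n0, n1, n2, n4, n5, n6}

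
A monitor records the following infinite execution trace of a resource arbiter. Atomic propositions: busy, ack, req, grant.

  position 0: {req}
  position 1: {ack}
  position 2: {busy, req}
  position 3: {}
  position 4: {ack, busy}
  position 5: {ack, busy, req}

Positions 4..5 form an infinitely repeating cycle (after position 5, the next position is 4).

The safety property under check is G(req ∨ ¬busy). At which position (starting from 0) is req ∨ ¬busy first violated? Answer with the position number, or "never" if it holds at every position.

Check req ∨ ¬busy at each position in order: 0 ✓, 1 ✓, 2 ✓, 3 ✓.
At position 4 the labels are {ack, busy}, so req ∨ ¬busy is false there. This is the first violation.

4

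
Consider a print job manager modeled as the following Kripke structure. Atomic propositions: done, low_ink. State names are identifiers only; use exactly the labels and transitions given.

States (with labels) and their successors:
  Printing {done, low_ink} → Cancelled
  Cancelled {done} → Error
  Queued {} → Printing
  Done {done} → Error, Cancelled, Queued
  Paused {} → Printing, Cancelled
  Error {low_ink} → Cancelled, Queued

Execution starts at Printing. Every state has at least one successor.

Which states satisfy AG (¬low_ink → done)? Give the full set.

none

States satisfying ¬low_ink → done: {Printing, Cancelled, Done, Error}.
States satisfying AG (¬low_ink → done): ∅.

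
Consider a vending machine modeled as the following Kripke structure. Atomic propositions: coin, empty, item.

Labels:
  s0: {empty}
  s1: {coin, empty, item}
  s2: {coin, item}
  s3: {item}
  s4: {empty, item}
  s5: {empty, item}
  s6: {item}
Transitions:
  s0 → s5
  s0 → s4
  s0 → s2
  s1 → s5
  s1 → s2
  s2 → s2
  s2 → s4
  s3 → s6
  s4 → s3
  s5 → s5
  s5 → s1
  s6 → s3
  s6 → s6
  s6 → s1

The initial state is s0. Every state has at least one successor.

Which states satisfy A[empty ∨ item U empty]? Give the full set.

States satisfying empty ∨ item: {s0, s1, s2, s3, s4, s5, s6}.
States satisfying empty: {s0, s1, s4, s5}.
States satisfying A[empty ∨ item U empty]: {s0, s1, s4, s5}.

{s0, s1, s4, s5}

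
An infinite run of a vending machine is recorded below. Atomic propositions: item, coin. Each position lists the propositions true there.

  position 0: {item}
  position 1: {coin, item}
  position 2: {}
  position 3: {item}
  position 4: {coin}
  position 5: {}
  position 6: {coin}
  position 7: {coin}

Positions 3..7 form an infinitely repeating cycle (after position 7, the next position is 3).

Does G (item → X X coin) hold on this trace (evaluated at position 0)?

item → X X coin must hold at every position from 0 onward. It fails at position 0, so G (item → X X coin) is false.
Positions where item holds: 0, 1, 3.
Check X X coin at each: 0→fails, 1→fails, 3→fails.

Violated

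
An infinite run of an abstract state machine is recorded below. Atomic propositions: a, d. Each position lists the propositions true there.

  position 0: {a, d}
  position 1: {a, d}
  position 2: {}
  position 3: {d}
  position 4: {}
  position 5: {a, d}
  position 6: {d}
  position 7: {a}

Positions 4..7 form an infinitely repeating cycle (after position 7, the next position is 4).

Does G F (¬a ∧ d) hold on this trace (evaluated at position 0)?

F (¬a ∧ d) holds at every position 0..7, and those are all positions ever visited, so G F (¬a ∧ d) holds.

Holds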